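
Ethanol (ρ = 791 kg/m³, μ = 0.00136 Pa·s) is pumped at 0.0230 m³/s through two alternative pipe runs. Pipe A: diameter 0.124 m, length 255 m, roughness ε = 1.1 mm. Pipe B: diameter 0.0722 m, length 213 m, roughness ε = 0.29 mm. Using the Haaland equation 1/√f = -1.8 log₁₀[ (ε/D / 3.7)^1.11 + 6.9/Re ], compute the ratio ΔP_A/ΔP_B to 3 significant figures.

ΔP_A/ΔP_B ≈ 0.102

Pipe A: V = Q/A = 0.023/0.01208 = 1.905 m/s; Re = 1.374e+05; ε/D = 0.00887; Haaland → f = 0.03692; ΔP_A = f(L/D)(ρV²/2) = 1.089e+05 Pa.
Pipe B: V = Q/A = 0.023/0.004094 = 5.618 m/s; Re = 2.359e+05; ε/D = 0.00402; Haaland → f = 0.02893; ΔP_B = f(L/D)(ρV²/2) = 1.065e+06 Pa.
ΔP_A/ΔP_B = 1.089e+05/1.065e+06 = 0.102.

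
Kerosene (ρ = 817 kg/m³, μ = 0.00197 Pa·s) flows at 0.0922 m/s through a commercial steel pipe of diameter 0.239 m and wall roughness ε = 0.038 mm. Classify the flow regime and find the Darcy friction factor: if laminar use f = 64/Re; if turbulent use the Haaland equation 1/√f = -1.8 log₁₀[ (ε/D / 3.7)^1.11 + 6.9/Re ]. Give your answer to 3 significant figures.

f ≈ 0.0318

Re = ρVD/μ = 817·0.0922·0.239/0.00197 = 9139.
Re > 4000 → turbulent. ε/D = 3.8e-05/0.239 = 0.000159; Haaland: 1/√f = -1.8 log₁₀[1.42e-05 + 0.000755] = 5.605, so f = 0.03183.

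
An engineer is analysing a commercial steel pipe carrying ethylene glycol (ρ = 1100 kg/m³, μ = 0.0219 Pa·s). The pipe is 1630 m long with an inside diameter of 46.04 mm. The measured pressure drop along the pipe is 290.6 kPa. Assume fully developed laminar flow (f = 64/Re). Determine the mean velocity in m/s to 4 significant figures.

V ≈ 0.5392 m/s

For laminar flow, f = 64/Re with Re = ρVD/μ, so Darcy-Weisbach reduces to ΔP = 32μLV/D². Solving for V: V = ΔP·D²/(32μL) = 2.906e+05·(0.04604)²/(32·0.0219·1630) = 0.5392 m/s.
Check: Re = ρVD/μ = 1100·0.5392·0.04604/0.0219 = 1247 < 2300, so the laminar assumption holds.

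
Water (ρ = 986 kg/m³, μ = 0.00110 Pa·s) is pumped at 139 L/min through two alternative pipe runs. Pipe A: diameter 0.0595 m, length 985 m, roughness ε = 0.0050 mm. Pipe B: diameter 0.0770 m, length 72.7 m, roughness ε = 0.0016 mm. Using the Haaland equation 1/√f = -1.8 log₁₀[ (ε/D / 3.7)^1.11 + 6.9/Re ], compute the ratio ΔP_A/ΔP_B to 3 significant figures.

ΔP_A/ΔP_B ≈ 46.7

Pipe A: V = Q/A = 0.002317/0.002781 = 0.8332 m/s; Re = 4.444e+04; ε/D = 8.4e-05; Haaland → f = 0.02149; ΔP_A = f(L/D)(ρV²/2) = 1.218e+05 Pa.
Pipe B: V = Q/A = 0.002317/0.004657 = 0.4975 m/s; Re = 3.434e+04; ε/D = 2.08e-05; Haaland → f = 0.02262; ΔP_B = f(L/D)(ρV²/2) = 2606 Pa.
ΔP_A/ΔP_B = 1.218e+05/2606 = 46.7.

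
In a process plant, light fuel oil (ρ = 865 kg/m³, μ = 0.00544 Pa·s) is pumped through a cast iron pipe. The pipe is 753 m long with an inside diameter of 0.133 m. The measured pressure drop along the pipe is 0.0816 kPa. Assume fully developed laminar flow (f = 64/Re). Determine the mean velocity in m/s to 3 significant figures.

For laminar flow, f = 64/Re with Re = ρVD/μ, so Darcy-Weisbach reduces to ΔP = 32μLV/D². Solving for V: V = ΔP·D²/(32μL) = 81.6·(0.133)²/(32·0.00544·753) = 0.01101 m/s.
Check: Re = ρVD/μ = 865·0.01101·0.133/0.00544 = 232.9 < 2300, so the laminar assumption holds.

V ≈ 0.0110 m/s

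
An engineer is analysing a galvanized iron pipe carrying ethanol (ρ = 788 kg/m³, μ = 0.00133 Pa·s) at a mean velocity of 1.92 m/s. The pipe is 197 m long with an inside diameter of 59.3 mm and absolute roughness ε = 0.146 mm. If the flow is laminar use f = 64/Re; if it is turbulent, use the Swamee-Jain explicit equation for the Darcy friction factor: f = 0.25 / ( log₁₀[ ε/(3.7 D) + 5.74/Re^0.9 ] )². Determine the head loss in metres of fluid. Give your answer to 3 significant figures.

Reynolds number Re = ρVD/μ = 788 · 1.92 · 0.0593 / 0.00133 = 6.746e+04.
Re > 4000 → turbulent. Relative roughness ε/D = 0.000146/0.0593 = 0.00246. Swamee-Jain: f = 0.25/(log₁₀[0.00246/3.7 + 5.74/6.746e+04^0.9])² = 0.25/(log₁₀[0.000665 + 0.000259])² = 0.25/(-3.034)² = 0.02715.
Darcy-Weisbach: ΔP = f(L/D)(ρV²/2) = 0.02715·(197/0.0593)·(788·1.92²/2) = 0.02715·3322·1452 = 1.31e+05 Pa.
Head loss h_f = ΔP/(ρg) = 1.31e+05/(788·9.81) = 16.9 m.

h_f ≈ 16.9 m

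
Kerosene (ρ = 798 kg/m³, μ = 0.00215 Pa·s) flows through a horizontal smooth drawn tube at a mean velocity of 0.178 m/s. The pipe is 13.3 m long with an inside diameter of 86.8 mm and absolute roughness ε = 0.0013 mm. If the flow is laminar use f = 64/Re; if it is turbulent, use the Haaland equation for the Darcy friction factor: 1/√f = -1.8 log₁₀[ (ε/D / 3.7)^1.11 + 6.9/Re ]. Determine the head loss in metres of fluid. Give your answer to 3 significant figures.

h_f ≈ 0.00896 m

Reynolds number Re = ρVD/μ = 798 · 0.178 · 0.0868 / 0.00215 = 5735.
Re > 4000 → turbulent. Relative roughness ε/D = 1.3e-06/0.0868 = 1.5e-05. Haaland: 1/√f = -1.8 log₁₀[(1.5e-05/3.7)^1.11 + 6.9/5735] = -1.8 log₁₀[1.03e-06 + 0.0012] = 5.255, so f = 0.03622.
Darcy-Weisbach: ΔP = f(L/D)(ρV²/2) = 0.03622·(13.3/0.0868)·(798·0.178²/2) = 0.03622·153.2·12.64 = 70.15 Pa.
Head loss h_f = ΔP/(ρg) = 70.15/(798·9.81) = 0.00896 m.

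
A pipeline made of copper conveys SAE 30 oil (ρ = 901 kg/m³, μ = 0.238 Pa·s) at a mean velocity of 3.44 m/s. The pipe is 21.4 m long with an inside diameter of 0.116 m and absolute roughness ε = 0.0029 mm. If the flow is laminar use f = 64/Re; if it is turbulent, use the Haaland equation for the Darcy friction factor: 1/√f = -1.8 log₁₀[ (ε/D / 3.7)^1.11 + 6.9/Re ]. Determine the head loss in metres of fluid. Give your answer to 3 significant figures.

h_f ≈ 4.71 m

Reynolds number Re = ρVD/μ = 901 · 3.44 · 0.116 / 0.238 = 1511.
Re < 2300 → laminar flow, so f = 64/Re = 64/1511 = 0.04237 (the turbulent correlation is not needed).
Darcy-Weisbach: ΔP = f(L/D)(ρV²/2) = 0.04237·(21.4/0.116)·(901·3.44²/2) = 0.04237·184.5·5331 = 4.167e+04 Pa.
Head loss h_f = ΔP/(ρg) = 4.167e+04/(901·9.81) = 4.71 m.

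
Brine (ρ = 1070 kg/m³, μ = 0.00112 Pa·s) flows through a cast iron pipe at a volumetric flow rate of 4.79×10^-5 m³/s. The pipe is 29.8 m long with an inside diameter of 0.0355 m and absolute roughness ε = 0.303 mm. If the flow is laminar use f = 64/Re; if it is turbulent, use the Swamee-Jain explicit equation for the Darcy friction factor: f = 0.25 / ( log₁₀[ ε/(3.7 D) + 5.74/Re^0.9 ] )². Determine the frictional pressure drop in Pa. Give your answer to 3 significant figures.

Cross-sectional area A = πD²/4 = π(0.0355)²/4 = 0.0009898 m²; mean velocity V = Q/A = 4.79e-05/0.0009898 = 0.04839 m/s.
Reynolds number Re = ρVD/μ = 1070 · 0.04839 · 0.0355 / 0.00112 = 1641.
Re < 2300 → laminar flow, so f = 64/Re = 64/1641 = 0.03899 (the turbulent correlation is not needed).
Darcy-Weisbach: ΔP = f(L/D)(ρV²/2) = 0.03899·(29.8/0.0355)·(1070·0.04839²/2) = 0.03899·839.4·1.253 = 41.01 Pa.

ΔP ≈ 41.0 Pa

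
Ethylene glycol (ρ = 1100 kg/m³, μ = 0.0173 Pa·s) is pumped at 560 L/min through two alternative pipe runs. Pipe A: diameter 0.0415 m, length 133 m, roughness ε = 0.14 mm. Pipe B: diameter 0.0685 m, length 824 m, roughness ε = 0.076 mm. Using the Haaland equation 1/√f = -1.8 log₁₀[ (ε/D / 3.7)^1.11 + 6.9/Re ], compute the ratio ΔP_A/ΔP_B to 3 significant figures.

ΔP_A/ΔP_B ≈ 2.02

Pipe A: V = Q/A = 0.009333/0.001353 = 6.9 m/s; Re = 1.821e+04; ε/D = 0.00337; Haaland → f = 0.03219; ΔP_A = f(L/D)(ρV²/2) = 2.702e+06 Pa.
Pipe B: V = Q/A = 0.009333/0.003685 = 2.533 m/s; Re = 1.103e+04; ε/D = 0.00111; Haaland → f = 0.03159; ΔP_B = f(L/D)(ρV²/2) = 1.34e+06 Pa.
ΔP_A/ΔP_B = 2.702e+06/1.34e+06 = 2.02.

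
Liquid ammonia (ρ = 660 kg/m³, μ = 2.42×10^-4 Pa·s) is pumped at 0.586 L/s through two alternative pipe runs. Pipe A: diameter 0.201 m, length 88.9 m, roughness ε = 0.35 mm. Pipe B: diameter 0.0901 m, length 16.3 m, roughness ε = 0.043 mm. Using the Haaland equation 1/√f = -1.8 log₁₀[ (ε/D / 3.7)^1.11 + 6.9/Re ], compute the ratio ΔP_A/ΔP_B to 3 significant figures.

Pipe A: V = Q/A = 0.000586/0.03173 = 0.01847 m/s; Re = 1.012e+04; ε/D = 0.00174; Haaland → f = 0.0331; ΔP_A = f(L/D)(ρV²/2) = 1.648 Pa.
Pipe B: V = Q/A = 0.000586/0.006376 = 0.09191 m/s; Re = 2.258e+04; ε/D = 0.000477; Haaland → f = 0.02591; ΔP_B = f(L/D)(ρV²/2) = 13.07 Pa.
ΔP_A/ΔP_B = 1.648/13.07 = 0.126.

ΔP_A/ΔP_B ≈ 0.126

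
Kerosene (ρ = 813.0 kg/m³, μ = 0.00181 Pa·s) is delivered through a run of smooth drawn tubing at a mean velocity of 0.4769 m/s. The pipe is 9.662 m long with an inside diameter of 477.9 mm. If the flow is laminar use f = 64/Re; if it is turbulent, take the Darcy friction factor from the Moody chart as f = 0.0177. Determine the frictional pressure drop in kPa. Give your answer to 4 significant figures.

ΔP ≈ 0.03308 kPa

Reynolds number Re = ρVD/μ = 813 · 0.4769 · 0.4779 / 0.00181 = 1.024e+05.
Re > 4000 → turbulent; use the Moody-chart value f = 0.0177.
Darcy-Weisbach: ΔP = f(L/D)(ρV²/2) = 0.0177·(9.662/0.4779)·(813·0.4769²/2) = 0.0177·20.22·92.45 = 33.08 Pa.
ΔP = 33.08 Pa = 0.03308 kPa.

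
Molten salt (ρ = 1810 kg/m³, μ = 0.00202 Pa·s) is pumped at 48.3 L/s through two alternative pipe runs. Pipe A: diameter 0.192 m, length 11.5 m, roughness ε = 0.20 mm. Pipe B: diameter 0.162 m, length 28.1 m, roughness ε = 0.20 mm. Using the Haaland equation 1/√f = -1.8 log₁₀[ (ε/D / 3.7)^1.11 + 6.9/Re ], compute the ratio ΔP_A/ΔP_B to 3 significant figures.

Pipe A: V = Q/A = 0.0483/0.02895 = 1.668 m/s; Re = 2.87e+05; ε/D = 0.00104; Haaland → f = 0.02073; ΔP_A = f(L/D)(ρV²/2) = 3128 Pa.
Pipe B: V = Q/A = 0.0483/0.02061 = 2.343 m/s; Re = 3.401e+05; ε/D = 0.00123; Haaland → f = 0.02138; ΔP_B = f(L/D)(ρV²/2) = 1.843e+04 Pa.
ΔP_A/ΔP_B = 3128/1.843e+04 = 0.170.

ΔP_A/ΔP_B ≈ 0.170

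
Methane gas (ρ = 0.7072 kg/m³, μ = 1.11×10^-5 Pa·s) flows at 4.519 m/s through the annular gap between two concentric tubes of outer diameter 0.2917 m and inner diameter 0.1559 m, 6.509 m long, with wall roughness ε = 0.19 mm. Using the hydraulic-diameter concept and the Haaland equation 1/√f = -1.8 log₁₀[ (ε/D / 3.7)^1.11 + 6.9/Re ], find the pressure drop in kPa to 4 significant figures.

Hydraulic diameter D_h = 4A/P = D_o - D_i = 0.2917 - 0.1559 = 0.1358 m.
Re = ρVD_h/μ = 0.7072·4.519·0.1358/1.11e-05 = 3.91e+04.
ε/D_h = 0.00019/0.1358 = 0.0014; Haaland gives 1/√f = -1.8 log₁₀[0.000159+0.000176] = 6.254, so f = 0.02557.
ΔP = f(L/D_h)(ρV²/2) = 0.02557·6.509/0.1358·7.221 = 8.849 Pa.
ΔP = 0.008849 kPa.

ΔP ≈ 0.008849 kPa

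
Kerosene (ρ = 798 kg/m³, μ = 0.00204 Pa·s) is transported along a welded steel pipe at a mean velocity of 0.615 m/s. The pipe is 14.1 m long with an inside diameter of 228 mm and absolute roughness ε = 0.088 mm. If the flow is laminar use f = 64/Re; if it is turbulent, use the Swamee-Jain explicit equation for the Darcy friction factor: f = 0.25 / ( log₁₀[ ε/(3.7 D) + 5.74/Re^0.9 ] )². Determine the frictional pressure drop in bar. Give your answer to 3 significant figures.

ΔP ≈ 0.00204 bar

Reynolds number Re = ρVD/μ = 798 · 0.615 · 0.228 / 0.00204 = 5.485e+04.
Re > 4000 → turbulent. Relative roughness ε/D = 8.8e-05/0.228 = 0.000386. Swamee-Jain: f = 0.25/(log₁₀[0.000386/3.7 + 5.74/5.485e+04^0.9])² = 0.25/(log₁₀[0.000104 + 0.000312])² = 0.25/(-3.381)² = 0.02187.
Darcy-Weisbach: ΔP = f(L/D)(ρV²/2) = 0.02187·(14.1/0.228)·(798·0.615²/2) = 0.02187·61.84·150.9 = 204.1 Pa.
ΔP = 204.1 Pa = 0.00204 bar.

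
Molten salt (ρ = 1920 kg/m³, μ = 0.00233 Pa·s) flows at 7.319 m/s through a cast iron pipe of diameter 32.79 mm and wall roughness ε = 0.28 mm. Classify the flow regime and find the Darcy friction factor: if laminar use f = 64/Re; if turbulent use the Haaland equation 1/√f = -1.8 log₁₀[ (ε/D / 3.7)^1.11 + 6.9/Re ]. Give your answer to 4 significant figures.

Re = ρVD/μ = 1920·7.319·0.03279/0.00233 = 1.978e+05.
Re > 4000 → turbulent. ε/D = 0.00028/0.03279 = 0.00854; Haaland: 1/√f = -1.8 log₁₀[0.00118 + 3.49e-05] = 5.246, so f = 0.03634.

f ≈ 0.03634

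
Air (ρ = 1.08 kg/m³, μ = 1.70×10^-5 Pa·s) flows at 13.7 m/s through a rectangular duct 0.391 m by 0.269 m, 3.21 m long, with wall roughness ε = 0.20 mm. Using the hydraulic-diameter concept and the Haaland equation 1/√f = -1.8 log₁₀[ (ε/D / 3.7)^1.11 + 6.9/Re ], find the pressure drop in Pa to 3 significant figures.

Hydraulic diameter D_h = 4A/P = 4·(0.391·0.269)/(2·(0.391+0.269)) = 0.4207/1.32 = 0.3187 m.
Re = ρVD_h/μ = 1.08·13.7·0.3187/1.7e-05 = 2.774e+05.
ε/D_h = 0.0002/0.3187 = 0.000628; Haaland gives 1/√f = -1.8 log₁₀[6.53e-05+2.49e-05] = 7.281, so f = 0.01886.
ΔP = f(L/D_h)(ρV²/2) = 0.01886·3.21/0.3187·101.4 = 19.25 Pa.

ΔP ≈ 19.3 Pa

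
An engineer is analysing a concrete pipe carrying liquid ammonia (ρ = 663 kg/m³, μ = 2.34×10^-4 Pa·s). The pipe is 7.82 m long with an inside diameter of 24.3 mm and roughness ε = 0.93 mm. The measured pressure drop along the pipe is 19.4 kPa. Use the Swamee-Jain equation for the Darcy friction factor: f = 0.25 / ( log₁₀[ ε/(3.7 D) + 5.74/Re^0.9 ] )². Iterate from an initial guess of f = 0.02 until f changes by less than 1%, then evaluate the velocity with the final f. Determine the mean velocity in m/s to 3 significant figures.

Rearranging Darcy-Weisbach: V = √(2·ΔP·D/(f·L·ρ)). With ε/D = 0.00093/0.0243 = 0.0383, iterate starting from f = 0.02:
  f = 0.02 → V = √(2·1.94e+04·0.0243/(0.02·7.82·663)) = 3.015 m/s; Re = ρVD/μ = 2.076e+05; f → 0.06368
  f = 0.06368 → V = 1.69 m/s; Re = 1.163e+05; f → 0.06385
Converged (Δf/f < 1%). With the final f = 0.06385: V = √(2·1.94e+04·0.0243/(0.06385·7.82·663)) = 1.688 m/s.

V ≈ 1.69 m/s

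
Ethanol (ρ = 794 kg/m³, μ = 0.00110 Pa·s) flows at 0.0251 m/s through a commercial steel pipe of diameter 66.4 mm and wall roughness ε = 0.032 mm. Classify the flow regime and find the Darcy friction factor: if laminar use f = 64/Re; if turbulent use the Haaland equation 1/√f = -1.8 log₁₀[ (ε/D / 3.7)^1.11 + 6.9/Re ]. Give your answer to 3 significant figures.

f ≈ 0.0532

Re = ρVD/μ = 794·0.0251·0.0664/0.0011 = 1203.
Re < 2300 → laminar, so f = 64/Re = 0.0532 (roughness is irrelevant in laminar flow).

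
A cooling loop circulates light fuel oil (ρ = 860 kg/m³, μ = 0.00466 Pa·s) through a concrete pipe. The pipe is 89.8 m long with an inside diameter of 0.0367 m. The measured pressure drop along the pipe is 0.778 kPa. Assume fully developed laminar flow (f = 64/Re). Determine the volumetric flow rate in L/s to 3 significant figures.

Q ≈ 0.0828 L/s

For laminar flow, f = 64/Re with Re = ρVD/μ, so Darcy-Weisbach reduces to ΔP = 32μLV/D². Solving for V: V = ΔP·D²/(32μL) = 778·(0.0367)²/(32·0.00466·89.8) = 0.07825 m/s.
Check: Re = ρVD/μ = 860·0.07825·0.0367/0.00466 = 530 < 2300, so the laminar assumption holds.
Q = V·A = 0.07825·(π/4·0.0367²) = 8.278e-05 m³/s = 0.0828 L/s.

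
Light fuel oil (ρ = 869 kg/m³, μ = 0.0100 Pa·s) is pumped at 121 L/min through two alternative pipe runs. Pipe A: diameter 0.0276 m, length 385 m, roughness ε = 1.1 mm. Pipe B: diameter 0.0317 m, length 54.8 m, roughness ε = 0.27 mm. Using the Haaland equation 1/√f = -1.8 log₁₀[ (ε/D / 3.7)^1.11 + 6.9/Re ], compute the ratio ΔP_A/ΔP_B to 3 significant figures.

ΔP_A/ΔP_B ≈ 22.0

Pipe A: V = Q/A = 0.002017/0.0005983 = 3.371 m/s; Re = 8085; ε/D = 0.0399; Haaland → f = 0.06797; ΔP_A = f(L/D)(ρV²/2) = 4.681e+06 Pa.
Pipe B: V = Q/A = 0.002017/0.0007892 = 2.555 m/s; Re = 7039; ε/D = 0.00852; Haaland → f = 0.04344; ΔP_B = f(L/D)(ρV²/2) = 2.13e+05 Pa.
ΔP_A/ΔP_B = 4.681e+06/2.13e+05 = 22.0.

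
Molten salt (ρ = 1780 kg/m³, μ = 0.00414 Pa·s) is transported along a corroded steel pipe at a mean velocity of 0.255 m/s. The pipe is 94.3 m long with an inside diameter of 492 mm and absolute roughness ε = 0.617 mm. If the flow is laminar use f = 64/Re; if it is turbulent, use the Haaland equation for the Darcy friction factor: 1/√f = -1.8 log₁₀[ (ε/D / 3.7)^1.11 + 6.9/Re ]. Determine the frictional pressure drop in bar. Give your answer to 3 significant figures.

ΔP ≈ 0.00268 bar

Reynolds number Re = ρVD/μ = 1780 · 0.255 · 0.492 / 0.00414 = 5.394e+04.
Re > 4000 → turbulent. Relative roughness ε/D = 0.000617/0.492 = 0.00125. Haaland: 1/√f = -1.8 log₁₀[(0.00125/3.7)^1.11 + 6.9/5.394e+04] = -1.8 log₁₀[0.000141 + 0.000128] = 6.427, so f = 0.02421.
Darcy-Weisbach: ΔP = f(L/D)(ρV²/2) = 0.02421·(94.3/0.492)·(1780·0.255²/2) = 0.02421·191.7·57.87 = 268.5 Pa.
ΔP = 268.5 Pa = 0.00268 bar.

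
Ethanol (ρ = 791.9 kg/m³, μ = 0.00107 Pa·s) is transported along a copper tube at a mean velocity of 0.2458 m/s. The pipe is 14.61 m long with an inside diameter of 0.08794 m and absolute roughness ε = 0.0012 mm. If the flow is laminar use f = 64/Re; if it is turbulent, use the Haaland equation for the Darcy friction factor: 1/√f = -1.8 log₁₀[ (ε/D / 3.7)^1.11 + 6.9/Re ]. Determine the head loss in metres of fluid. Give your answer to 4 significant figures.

h_f ≈ 0.01395 m

Reynolds number Re = ρVD/μ = 791.9 · 0.2458 · 0.08794 / 0.00107 = 1.6e+04.
Re > 4000 → turbulent. Relative roughness ε/D = 1.2e-06/0.08794 = 1.36e-05. Haaland: 1/√f = -1.8 log₁₀[(1.36e-05/3.7)^1.11 + 6.9/1.6e+04] = -1.8 log₁₀[9.31e-07 + 0.000431] = 6.056, so f = 0.02727.
Darcy-Weisbach: ΔP = f(L/D)(ρV²/2) = 0.02727·(14.61/0.08794)·(791.9·0.2458²/2) = 0.02727·166.1·23.92 = 108.4 Pa.
Head loss h_f = ΔP/(ρg) = 108.4/(791.9·9.81) = 0.01395 m.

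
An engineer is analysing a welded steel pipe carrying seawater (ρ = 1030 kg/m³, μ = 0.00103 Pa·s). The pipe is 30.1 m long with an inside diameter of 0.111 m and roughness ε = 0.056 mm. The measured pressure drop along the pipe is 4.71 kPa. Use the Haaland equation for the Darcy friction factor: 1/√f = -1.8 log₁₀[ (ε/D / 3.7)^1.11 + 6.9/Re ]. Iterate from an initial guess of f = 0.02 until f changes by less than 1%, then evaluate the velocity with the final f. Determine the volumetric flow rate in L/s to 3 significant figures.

Rearranging Darcy-Weisbach: V = √(2·ΔP·D/(f·L·ρ)). With ε/D = 5.6e-05/0.111 = 0.000505, iterate starting from f = 0.02:
  f = 0.02 → V = √(2·4710·0.111/(0.02·30.1·1030)) = 1.299 m/s; Re = ρVD/μ = 1.441e+05; f → 0.01925
  f = 0.01925 → V = 1.324 m/s; Re = 1.469e+05; f → 0.01921
Converged (Δf/f < 1%). With the final f = 0.01921: V = √(2·4710·0.111/(0.01921·30.1·1030)) = 1.325 m/s.
Q = V·A = 1.325·(π/4·0.111²) = 0.01282 m³/s = 12.8 L/s.

Q ≈ 12.8 L/s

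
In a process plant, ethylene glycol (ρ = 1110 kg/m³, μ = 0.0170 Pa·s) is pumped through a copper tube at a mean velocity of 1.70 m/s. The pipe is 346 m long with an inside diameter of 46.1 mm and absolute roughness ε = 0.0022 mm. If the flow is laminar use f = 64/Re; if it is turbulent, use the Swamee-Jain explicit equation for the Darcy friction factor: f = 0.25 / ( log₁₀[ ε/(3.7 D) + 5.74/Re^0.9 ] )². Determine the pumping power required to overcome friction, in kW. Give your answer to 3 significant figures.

P ≈ 1.29 kW

Reynolds number Re = ρVD/μ = 1110 · 1.7 · 0.0461 / 0.017 = 5117.
Re > 4000 → turbulent. Relative roughness ε/D = 2.2e-06/0.0461 = 4.77e-05. Swamee-Jain: f = 0.25/(log₁₀[4.77e-05/3.7 + 5.74/5117^0.9])² = 0.25/(log₁₀[1.29e-05 + 0.00264])² = 0.25/(-2.577)² = 0.03764.
Darcy-Weisbach: ΔP = f(L/D)(ρV²/2) = 0.03764·(346/0.0461)·(1110·1.7²/2) = 0.03764·7505·1604 = 4.532e+05 Pa.
Q = V·A = 1.7·0.001669 = 0.002838 m³/s.
Pumping power P = QΔP = 0.002838·4.532e+05 = 1286 W = 1.29 kW.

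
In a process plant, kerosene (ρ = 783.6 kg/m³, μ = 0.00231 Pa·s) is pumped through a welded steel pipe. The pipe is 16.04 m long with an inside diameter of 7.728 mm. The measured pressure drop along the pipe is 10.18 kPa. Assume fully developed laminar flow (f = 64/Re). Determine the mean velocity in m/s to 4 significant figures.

V ≈ 0.5128 m/s

For laminar flow, f = 64/Re with Re = ρVD/μ, so Darcy-Weisbach reduces to ΔP = 32μLV/D². Solving for V: V = ΔP·D²/(32μL) = 1.018e+04·(0.007728)²/(32·0.00231·16.04) = 0.5128 m/s.
Check: Re = ρVD/μ = 783.6·0.5128·0.007728/0.00231 = 1344 < 2300, so the laminar assumption holds.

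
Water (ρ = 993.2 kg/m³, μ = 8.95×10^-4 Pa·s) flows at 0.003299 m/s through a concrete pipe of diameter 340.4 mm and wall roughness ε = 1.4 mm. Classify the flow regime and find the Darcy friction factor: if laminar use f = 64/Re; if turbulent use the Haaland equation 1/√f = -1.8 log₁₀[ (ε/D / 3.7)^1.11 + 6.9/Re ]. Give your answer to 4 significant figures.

f ≈ 0.05136

Re = ρVD/μ = 993.2·0.003299·0.3404/0.000895 = 1246.
Re < 2300 → laminar, so f = 64/Re = 0.05136 (roughness is irrelevant in laminar flow).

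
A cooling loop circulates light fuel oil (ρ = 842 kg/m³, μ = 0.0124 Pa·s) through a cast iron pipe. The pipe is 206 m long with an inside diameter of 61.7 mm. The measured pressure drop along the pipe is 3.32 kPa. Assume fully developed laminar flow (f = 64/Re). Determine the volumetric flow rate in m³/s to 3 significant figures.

Q ≈ 4.62×10^-4 m³/s

For laminar flow, f = 64/Re with Re = ρVD/μ, so Darcy-Weisbach reduces to ΔP = 32μLV/D². Solving for V: V = ΔP·D²/(32μL) = 3320·(0.0617)²/(32·0.0124·206) = 0.1546 m/s.
Check: Re = ρVD/μ = 842·0.1546·0.0617/0.0124 = 647.8 < 2300, so the laminar assumption holds.
Q = V·A = 0.1546·(π/4·0.0617²) = 0.0004623 m³/s = 4.62×10^-4 m³/s.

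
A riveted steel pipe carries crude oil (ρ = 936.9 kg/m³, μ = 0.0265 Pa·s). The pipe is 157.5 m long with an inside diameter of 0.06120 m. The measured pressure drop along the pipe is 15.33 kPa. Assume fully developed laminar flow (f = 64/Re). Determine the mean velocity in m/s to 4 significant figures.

V ≈ 0.4299 m/s

For laminar flow, f = 64/Re with Re = ρVD/μ, so Darcy-Weisbach reduces to ΔP = 32μLV/D². Solving for V: V = ΔP·D²/(32μL) = 1.533e+04·(0.0612)²/(32·0.0265·157.5) = 0.4299 m/s.
Check: Re = ρVD/μ = 936.9·0.4299·0.0612/0.0265 = 930.2 < 2300, so the laminar assumption holds.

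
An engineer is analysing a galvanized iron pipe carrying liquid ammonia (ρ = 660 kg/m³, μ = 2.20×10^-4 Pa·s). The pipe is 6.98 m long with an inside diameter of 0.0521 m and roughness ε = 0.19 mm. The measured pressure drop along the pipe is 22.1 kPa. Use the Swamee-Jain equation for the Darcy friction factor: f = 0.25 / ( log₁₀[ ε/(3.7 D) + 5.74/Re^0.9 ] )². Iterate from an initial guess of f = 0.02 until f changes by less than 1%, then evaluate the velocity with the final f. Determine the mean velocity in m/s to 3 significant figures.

Rearranging Darcy-Weisbach: V = √(2·ΔP·D/(f·L·ρ)). With ε/D = 0.00019/0.0521 = 0.00365, iterate starting from f = 0.02:
  f = 0.02 → V = √(2·2.21e+04·0.0521/(0.02·6.98·660)) = 4.999 m/s; Re = ρVD/μ = 7.814e+05; f → 0.02789
  f = 0.02789 → V = 4.233 m/s; Re = 6.617e+05; f → 0.02793
Converged (Δf/f < 1%). With the final f = 0.02793: V = √(2·2.21e+04·0.0521/(0.02793·6.98·660)) = 4.231 m/s.

V ≈ 4.23 m/s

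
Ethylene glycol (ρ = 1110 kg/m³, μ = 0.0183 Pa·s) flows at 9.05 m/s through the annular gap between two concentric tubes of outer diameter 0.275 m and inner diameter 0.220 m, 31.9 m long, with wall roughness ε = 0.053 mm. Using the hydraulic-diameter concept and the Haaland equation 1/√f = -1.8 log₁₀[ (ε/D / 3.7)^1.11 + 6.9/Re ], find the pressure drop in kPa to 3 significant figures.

Hydraulic diameter D_h = 4A/P = D_o - D_i = 0.275 - 0.22 = 0.055 m.
Re = ρVD_h/μ = 1110·9.05·0.055/0.0183 = 3.019e+04.
ε/D_h = 5.3e-05/0.055 = 0.000964; Haaland gives 1/√f = -1.8 log₁₀[0.000105+0.000229] = 6.258, so f = 0.02553.
ΔP = f(L/D_h)(ρV²/2) = 0.02553·31.9/0.055·4.546e+04 = 6.732e+05 Pa.
ΔP = 673 kPa.

ΔP ≈ 673 kPa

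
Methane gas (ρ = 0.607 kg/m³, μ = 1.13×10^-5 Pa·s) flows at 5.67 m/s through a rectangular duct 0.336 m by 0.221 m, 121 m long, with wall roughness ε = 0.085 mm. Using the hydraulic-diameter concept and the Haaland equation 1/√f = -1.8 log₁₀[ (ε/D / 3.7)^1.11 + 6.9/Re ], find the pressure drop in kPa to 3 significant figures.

Hydraulic diameter D_h = 4A/P = 4·(0.336·0.221)/(2·(0.336+0.221)) = 0.297/1.114 = 0.2666 m.
Re = ρVD_h/μ = 0.607·5.67·0.2666/1.13e-05 = 8.121e+04.
ε/D_h = 8.5e-05/0.2666 = 0.000319; Haaland gives 1/√f = -1.8 log₁₀[3.08e-05+8.5e-05] = 7.086, so f = 0.01992.
ΔP = f(L/D_h)(ρV²/2) = 0.01992·121/0.2666·9.757 = 88.19 Pa.
ΔP = 0.0882 kPa.

ΔP ≈ 0.0882 kPa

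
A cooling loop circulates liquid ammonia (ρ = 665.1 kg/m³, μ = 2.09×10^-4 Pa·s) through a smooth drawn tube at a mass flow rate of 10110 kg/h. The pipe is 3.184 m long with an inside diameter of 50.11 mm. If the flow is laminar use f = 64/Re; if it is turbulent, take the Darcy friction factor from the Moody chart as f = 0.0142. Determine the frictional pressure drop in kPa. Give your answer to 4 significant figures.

ΔP ≈ 1.375 kPa

ṁ = 10110 kg/h = 10110/3600 = 2.808 kg/s.
A = πD²/4 = π(0.05011)²/4 = 0.001972 m²; mean velocity V = ṁ/(ρA) = 2.808/(665.1 · 0.001972) = 2.141 m/s.
Reynolds number Re = ρVD/μ = 665.1 · 2.141 · 0.05011 / 0.000209 = 3.414e+05.
Re > 4000 → turbulent; use the Moody-chart value f = 0.0142.
Darcy-Weisbach: ΔP = f(L/D)(ρV²/2) = 0.0142·(3.184/0.05011)·(665.1·2.141²/2) = 0.0142·63.54·1524 = 1375 Pa.
ΔP = 1375 Pa = 1.375 kPa.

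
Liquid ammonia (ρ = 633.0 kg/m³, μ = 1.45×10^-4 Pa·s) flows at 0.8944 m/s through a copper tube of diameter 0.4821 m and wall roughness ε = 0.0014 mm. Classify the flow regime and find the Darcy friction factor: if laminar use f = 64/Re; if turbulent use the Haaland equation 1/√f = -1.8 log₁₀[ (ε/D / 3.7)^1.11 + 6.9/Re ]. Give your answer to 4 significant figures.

f ≈ 0.01052

Re = ρVD/μ = 633·0.8944·0.4821/0.000145 = 1.882e+06.
Re > 4000 → turbulent. ε/D = 1.4e-06/0.4821 = 2.9e-06; Haaland: 1/√f = -1.8 log₁₀[1.67e-07 + 3.67e-06] = 9.75, so f = 0.01052.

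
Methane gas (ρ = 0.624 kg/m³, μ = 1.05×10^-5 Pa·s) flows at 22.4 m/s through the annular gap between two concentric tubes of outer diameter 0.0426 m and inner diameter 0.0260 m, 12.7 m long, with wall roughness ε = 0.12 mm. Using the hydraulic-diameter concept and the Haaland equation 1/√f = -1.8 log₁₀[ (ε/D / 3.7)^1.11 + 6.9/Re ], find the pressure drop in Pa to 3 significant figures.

Hydraulic diameter D_h = 4A/P = D_o - D_i = 0.0426 - 0.026 = 0.0166 m.
Re = ρVD_h/μ = 0.624·22.4·0.0166/1.05e-05 = 2.21e+04.
ε/D_h = 0.00012/0.0166 = 0.00723; Haaland gives 1/√f = -1.8 log₁₀[0.000984+0.000312] = 5.197, so f = 0.03702.
ΔP = f(L/D_h)(ρV²/2) = 0.03702·12.7/0.0166·156.5 = 4434 Pa.

ΔP ≈ 4430 Pa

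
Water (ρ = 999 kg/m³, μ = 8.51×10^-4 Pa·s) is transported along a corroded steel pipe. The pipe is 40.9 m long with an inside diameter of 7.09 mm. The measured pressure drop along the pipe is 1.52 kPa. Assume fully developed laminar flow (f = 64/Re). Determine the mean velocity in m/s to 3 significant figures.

V ≈ 0.0686 m/s

For laminar flow, f = 64/Re with Re = ρVD/μ, so Darcy-Weisbach reduces to ΔP = 32μLV/D². Solving for V: V = ΔP·D²/(32μL) = 1520·(0.00709)²/(32·0.000851·40.9) = 0.0686 m/s.
Check: Re = ρVD/μ = 999·0.0686·0.00709/0.000851 = 571 < 2300, so the laminar assumption holds.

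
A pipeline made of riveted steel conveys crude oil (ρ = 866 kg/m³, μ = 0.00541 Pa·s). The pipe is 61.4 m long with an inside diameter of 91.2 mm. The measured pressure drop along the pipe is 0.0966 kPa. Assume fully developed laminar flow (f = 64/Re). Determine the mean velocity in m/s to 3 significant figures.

V ≈ 0.0756 m/s

For laminar flow, f = 64/Re with Re = ρVD/μ, so Darcy-Weisbach reduces to ΔP = 32μLV/D². Solving for V: V = ΔP·D²/(32μL) = 96.6·(0.0912)²/(32·0.00541·61.4) = 0.07559 m/s.
Check: Re = ρVD/μ = 866·0.07559·0.0912/0.00541 = 1103 < 2300, so the laminar assumption holds.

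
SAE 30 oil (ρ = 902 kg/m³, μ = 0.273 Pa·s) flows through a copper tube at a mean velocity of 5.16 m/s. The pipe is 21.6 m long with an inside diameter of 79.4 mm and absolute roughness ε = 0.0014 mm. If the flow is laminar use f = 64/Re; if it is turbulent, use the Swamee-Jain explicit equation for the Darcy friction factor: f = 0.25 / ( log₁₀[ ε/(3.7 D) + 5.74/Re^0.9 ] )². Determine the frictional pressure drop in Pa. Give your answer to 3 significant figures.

ΔP ≈ 154000 Pa

Reynolds number Re = ρVD/μ = 902 · 5.16 · 0.0794 / 0.273 = 1354.
Re < 2300 → laminar flow, so f = 64/Re = 64/1354 = 0.04728 (the turbulent correlation is not needed).
Darcy-Weisbach: ΔP = f(L/D)(ρV²/2) = 0.04728·(21.6/0.0794)·(902·5.16²/2) = 0.04728·272·1.201e+04 = 1.544e+05 Pa.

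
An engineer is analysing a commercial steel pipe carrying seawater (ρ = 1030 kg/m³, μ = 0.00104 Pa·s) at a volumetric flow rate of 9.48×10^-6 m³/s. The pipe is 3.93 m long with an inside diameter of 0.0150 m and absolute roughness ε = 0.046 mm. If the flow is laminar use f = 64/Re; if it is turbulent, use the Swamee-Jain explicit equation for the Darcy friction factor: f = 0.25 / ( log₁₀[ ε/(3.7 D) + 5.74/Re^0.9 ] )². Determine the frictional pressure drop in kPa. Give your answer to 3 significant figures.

ΔP ≈ 0.0312 kPa

Cross-sectional area A = πD²/4 = π(0.015)²/4 = 0.0001767 m²; mean velocity V = Q/A = 9.48e-06/0.0001767 = 0.05365 m/s.
Reynolds number Re = ρVD/μ = 1030 · 0.05365 · 0.015 / 0.00104 = 797.
Re < 2300 → laminar flow, so f = 64/Re = 64/797 = 0.08031 (the turbulent correlation is not needed).
Darcy-Weisbach: ΔP = f(L/D)(ρV²/2) = 0.08031·(3.93/0.015)·(1030·0.05365²/2) = 0.08031·262·1.482 = 31.18 Pa.
ΔP = 31.18 Pa = 0.0312 kPa.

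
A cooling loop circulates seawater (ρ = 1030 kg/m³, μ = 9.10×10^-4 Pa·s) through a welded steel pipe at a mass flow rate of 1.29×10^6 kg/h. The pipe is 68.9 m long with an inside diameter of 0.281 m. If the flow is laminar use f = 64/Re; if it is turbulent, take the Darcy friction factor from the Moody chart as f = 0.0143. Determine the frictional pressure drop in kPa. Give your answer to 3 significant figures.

ṁ = 1.29×10^6 kg/h = 1.29×10^6/3600 = 358.3 kg/s.
A = πD²/4 = π(0.281)²/4 = 0.06202 m²; mean velocity V = ṁ/(ρA) = 358.3/(1030 · 0.06202) = 5.61 m/s.
Reynolds number Re = ρVD/μ = 1030 · 5.61 · 0.281 / 0.00091 = 1.784e+06.
Re > 4000 → turbulent; use the Moody-chart value f = 0.0143.
Darcy-Weisbach: ΔP = f(L/D)(ρV²/2) = 0.0143·(68.9/0.281)·(1030·5.61²/2) = 0.0143·245.2·1.621e+04 = 5.683e+04 Pa.
ΔP = 5.683e+04 Pa = 56.8 kPa.

ΔP ≈ 56.8 kPa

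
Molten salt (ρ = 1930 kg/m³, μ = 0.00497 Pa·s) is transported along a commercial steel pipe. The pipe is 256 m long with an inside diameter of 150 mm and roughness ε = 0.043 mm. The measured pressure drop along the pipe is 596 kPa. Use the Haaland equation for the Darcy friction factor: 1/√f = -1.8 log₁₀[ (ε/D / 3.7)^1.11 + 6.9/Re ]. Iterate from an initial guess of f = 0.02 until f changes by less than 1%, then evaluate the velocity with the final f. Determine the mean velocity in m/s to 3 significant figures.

Rearranging Darcy-Weisbach: V = √(2·ΔP·D/(f·L·ρ)). With ε/D = 4.3e-05/0.15 = 0.000287, iterate starting from f = 0.02:
  f = 0.02 → V = √(2·5.96e+05·0.15/(0.02·256·1930)) = 4.254 m/s; Re = ρVD/μ = 2.478e+05; f → 0.01702
  f = 0.01702 → V = 4.611 m/s; Re = 2.686e+05; f → 0.01689
Converged (Δf/f < 1%). With the final f = 0.01689: V = √(2·5.96e+05·0.15/(0.01689·256·1930)) = 4.629 m/s.

V ≈ 4.63 m/s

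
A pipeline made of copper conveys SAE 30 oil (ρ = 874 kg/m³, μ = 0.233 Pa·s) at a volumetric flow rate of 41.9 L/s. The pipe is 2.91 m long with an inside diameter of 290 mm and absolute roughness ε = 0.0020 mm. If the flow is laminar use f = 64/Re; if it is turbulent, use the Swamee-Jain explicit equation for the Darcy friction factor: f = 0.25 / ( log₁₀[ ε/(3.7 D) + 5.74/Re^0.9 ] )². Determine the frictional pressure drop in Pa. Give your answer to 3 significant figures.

Q = 41.9 L/s = 41.9/1000 = 0.0419 m³/s.
Cross-sectional area A = πD²/4 = π(0.29)²/4 = 0.06605 m²; mean velocity V = Q/A = 0.0419/0.06605 = 0.6343 m/s.
Reynolds number Re = ρVD/μ = 874 · 0.6343 · 0.29 / 0.233 = 690.1.
Re < 2300 → laminar flow, so f = 64/Re = 64/690.1 = 0.09275 (the turbulent correlation is not needed).
Darcy-Weisbach: ΔP = f(L/D)(ρV²/2) = 0.09275·(2.91/0.29)·(874·0.6343²/2) = 0.09275·10.03·175.8 = 163.7 Pa.

ΔP ≈ 164 Pa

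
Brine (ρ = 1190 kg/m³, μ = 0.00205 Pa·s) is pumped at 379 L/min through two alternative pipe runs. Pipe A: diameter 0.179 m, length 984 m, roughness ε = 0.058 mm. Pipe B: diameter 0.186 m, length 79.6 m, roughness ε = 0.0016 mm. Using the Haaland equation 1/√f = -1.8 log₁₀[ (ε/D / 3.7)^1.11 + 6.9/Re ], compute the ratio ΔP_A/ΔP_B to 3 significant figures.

ΔP_A/ΔP_B ≈ 15.2

Pipe A: V = Q/A = 0.006317/0.02516 = 0.251 m/s; Re = 2.608e+04; ε/D = 0.000324; Haaland → f = 0.02478; ΔP_A = f(L/D)(ρV²/2) = 5108 Pa.
Pipe B: V = Q/A = 0.006317/0.02717 = 0.2325 m/s; Re = 2.51e+04; ε/D = 8.6e-06; Haaland → f = 0.02435; ΔP_B = f(L/D)(ρV²/2) = 335.1 Pa.
ΔP_A/ΔP_B = 5108/335.1 = 15.2.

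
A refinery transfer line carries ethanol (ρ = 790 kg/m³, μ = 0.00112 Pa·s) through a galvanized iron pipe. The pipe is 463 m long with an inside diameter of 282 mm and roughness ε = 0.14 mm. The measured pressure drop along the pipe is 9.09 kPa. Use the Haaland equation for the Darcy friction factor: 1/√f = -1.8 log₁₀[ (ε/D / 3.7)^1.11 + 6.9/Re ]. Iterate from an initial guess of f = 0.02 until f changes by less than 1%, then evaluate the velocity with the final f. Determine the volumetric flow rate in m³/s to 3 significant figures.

Rearranging Darcy-Weisbach: V = √(2·ΔP·D/(f·L·ρ)). With ε/D = 0.00014/0.282 = 0.000496, iterate starting from f = 0.02:
  f = 0.02 → V = √(2·9090·0.282/(0.02·463·790)) = 0.8371 m/s; Re = ρVD/μ = 1.665e+05; f → 0.01893
  f = 0.01893 → V = 0.8604 m/s; Re = 1.711e+05; f → 0.01888
Converged (Δf/f < 1%). With the final f = 0.01888: V = √(2·9090·0.282/(0.01888·463·790)) = 0.8615 m/s.
Q = V·A = 0.8615·(π/4·0.282²) = 0.05381 m³/s = 0.0538 m³/s.

Q ≈ 0.0538 m³/s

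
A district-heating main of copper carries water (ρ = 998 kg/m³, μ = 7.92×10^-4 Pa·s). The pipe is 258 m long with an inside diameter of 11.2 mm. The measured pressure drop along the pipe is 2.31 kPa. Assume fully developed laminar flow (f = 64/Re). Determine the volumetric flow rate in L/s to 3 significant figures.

Q ≈ 0.00437 L/s

For laminar flow, f = 64/Re with Re = ρVD/μ, so Darcy-Weisbach reduces to ΔP = 32μLV/D². Solving for V: V = ΔP·D²/(32μL) = 2310·(0.0112)²/(32·0.000792·258) = 0.04432 m/s.
Check: Re = ρVD/μ = 998·0.04432·0.0112/0.000792 = 625.4 < 2300, so the laminar assumption holds.
Q = V·A = 0.04432·(π/4·0.0112²) = 4.366e-06 m³/s = 0.00437 L/s.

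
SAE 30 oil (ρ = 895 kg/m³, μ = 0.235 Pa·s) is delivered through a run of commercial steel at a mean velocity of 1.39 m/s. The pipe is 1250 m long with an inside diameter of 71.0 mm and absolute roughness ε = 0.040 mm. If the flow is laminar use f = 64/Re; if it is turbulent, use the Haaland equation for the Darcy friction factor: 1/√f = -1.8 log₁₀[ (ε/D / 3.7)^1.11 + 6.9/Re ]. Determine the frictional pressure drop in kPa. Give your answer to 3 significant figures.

ΔP ≈ 2590 kPa

Reynolds number Re = ρVD/μ = 895 · 1.39 · 0.071 / 0.235 = 375.9.
Re < 2300 → laminar flow, so f = 64/Re = 64/375.9 = 0.1703 (the turbulent correlation is not needed).
Darcy-Weisbach: ΔP = f(L/D)(ρV²/2) = 0.1703·(1250/0.071)·(895·1.39²/2) = 0.1703·1.761e+04·864.6 = 2.592e+06 Pa.
ΔP = 2.592e+06 Pa = 2590 kPa.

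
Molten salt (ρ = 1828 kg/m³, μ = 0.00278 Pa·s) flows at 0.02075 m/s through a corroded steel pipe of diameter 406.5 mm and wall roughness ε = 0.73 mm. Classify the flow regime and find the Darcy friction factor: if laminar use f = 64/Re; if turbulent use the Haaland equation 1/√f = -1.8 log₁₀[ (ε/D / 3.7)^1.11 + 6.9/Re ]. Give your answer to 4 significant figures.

Re = ρVD/μ = 1828·0.02075·0.4065/0.00278 = 5546.
Re > 4000 → turbulent. ε/D = 0.00073/0.4065 = 0.0018; Haaland: 1/√f = -1.8 log₁₀[0.00021 + 0.00124] = 5.108, so f = 0.03833.

f ≈ 0.03833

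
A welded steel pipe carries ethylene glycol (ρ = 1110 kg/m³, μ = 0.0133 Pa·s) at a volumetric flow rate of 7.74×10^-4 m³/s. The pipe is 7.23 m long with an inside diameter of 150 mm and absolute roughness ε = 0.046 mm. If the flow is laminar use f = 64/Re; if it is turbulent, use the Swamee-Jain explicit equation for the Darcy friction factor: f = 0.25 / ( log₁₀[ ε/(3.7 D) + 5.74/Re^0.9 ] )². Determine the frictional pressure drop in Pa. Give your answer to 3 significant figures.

ΔP ≈ 5.99 Pa

Cross-sectional area A = πD²/4 = π(0.15)²/4 = 0.01767 m²; mean velocity V = Q/A = 0.000774/0.01767 = 0.0438 m/s.
Reynolds number Re = ρVD/μ = 1110 · 0.0438 · 0.15 / 0.0133 = 548.3.
Re < 2300 → laminar flow, so f = 64/Re = 64/548.3 = 0.1167 (the turbulent correlation is not needed).
Darcy-Weisbach: ΔP = f(L/D)(ρV²/2) = 0.1167·(7.23/0.15)·(1110·0.0438²/2) = 0.1167·48.2·1.065 = 5.99 Pa.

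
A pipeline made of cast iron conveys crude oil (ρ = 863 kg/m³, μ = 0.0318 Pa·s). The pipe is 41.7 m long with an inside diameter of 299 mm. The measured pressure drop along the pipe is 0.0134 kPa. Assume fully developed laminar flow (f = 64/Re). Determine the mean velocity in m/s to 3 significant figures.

For laminar flow, f = 64/Re with Re = ρVD/μ, so Darcy-Weisbach reduces to ΔP = 32μLV/D². Solving for V: V = ΔP·D²/(32μL) = 13.4·(0.299)²/(32·0.0318·41.7) = 0.02823 m/s.
Check: Re = ρVD/μ = 863·0.02823·0.299/0.0318 = 229.1 < 2300, so the laminar assumption holds.

V ≈ 0.0282 m/s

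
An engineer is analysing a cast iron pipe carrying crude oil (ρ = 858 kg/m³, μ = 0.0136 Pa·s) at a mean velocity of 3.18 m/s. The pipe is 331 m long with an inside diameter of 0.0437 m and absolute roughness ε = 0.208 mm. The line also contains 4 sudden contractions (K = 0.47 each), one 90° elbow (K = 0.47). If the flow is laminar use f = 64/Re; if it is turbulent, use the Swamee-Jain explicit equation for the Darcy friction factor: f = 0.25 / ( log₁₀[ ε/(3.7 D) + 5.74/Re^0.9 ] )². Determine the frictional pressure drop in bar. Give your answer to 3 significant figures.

ΔP ≈ 12.9 bar

Reynolds number Re = ρVD/μ = 858 · 3.18 · 0.0437 / 0.0136 = 8767.
Re > 4000 → turbulent. Relative roughness ε/D = 0.000208/0.0437 = 0.00476. Swamee-Jain: f = 0.25/(log₁₀[0.00476/3.7 + 5.74/8767^0.9])² = 0.25/(log₁₀[0.00129 + 0.00162])² = 0.25/(-2.536)² = 0.03887.
Total minor-loss coefficient ΣK = 4·0.47 + 1·0.47 = 2.35.
ΔP = [f·L/D + ΣK]·(ρV²/2) = [0.03887·331/0.0437 + 2.35]·(858·3.18²/2) = [294.4 + 2.35]·4338 = 1.287e+06 Pa.
ΔP = 1.287e+06 Pa = 12.9 bar.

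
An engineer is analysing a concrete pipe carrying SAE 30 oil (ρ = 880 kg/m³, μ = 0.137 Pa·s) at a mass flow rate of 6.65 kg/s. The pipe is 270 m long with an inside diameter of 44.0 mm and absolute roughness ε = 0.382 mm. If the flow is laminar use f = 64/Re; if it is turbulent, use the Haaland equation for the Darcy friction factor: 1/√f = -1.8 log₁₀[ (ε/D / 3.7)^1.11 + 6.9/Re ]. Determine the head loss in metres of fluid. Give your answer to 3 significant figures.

A = πD²/4 = π(0.044)²/4 = 0.001521 m²; mean velocity V = ṁ/(ρA) = 6.65/(880 · 0.001521) = 4.97 m/s.
Reynolds number Re = ρVD/μ = 880 · 4.97 · 0.044 / 0.137 = 1405.
Re < 2300 → laminar flow, so f = 64/Re = 64/1405 = 0.04556 (the turbulent correlation is not needed).
Darcy-Weisbach: ΔP = f(L/D)(ρV²/2) = 0.04556·(270/0.044)·(880·4.97²/2) = 0.04556·6136·1.087e+04 = 3.039e+06 Pa.
Head loss h_f = ΔP/(ρg) = 3.039e+06/(880·9.81) = 352 m.

h_f ≈ 352 m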